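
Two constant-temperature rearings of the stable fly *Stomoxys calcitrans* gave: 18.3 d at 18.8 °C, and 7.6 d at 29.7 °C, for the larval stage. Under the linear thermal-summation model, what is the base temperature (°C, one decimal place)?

Under the model K = D·(T − T_b), so D₁·(T₁ − T_b) = D₂·(T₂ − T_b).
18.3·(18.8 − T_b) = 7.6·(29.7 − T_b)
T_b = (18.3·18.8 − 7.6·29.7) / (18.3 − 7.6) = 118.32 / 10.7 = 11.058 °C ≈ 11.1 °C.

11.1 °C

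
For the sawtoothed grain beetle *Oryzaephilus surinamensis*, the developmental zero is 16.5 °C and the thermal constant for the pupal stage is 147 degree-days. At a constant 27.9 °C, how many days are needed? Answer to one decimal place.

Daily accumulation = 27.9 − 16.5 = 11.4 DD/day.
Duration = 147 / 11.4 = 12.895 ≈ 12.9 days.

12.9 days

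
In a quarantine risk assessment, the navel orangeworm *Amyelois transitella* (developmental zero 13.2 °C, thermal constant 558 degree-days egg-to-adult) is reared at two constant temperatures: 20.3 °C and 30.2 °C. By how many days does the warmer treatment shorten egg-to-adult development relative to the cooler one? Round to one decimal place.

45.8 days

At 20.3 °C: 558 / (20.3 − 13.2) = 558 / 7.1 = 78.592 d.
At 30.2 °C: 558 / (30.2 − 13.2) = 558 / 17.0 = 32.824 d.
Difference = |78.592 − 32.824| = 45.768 ≈ 45.8 days.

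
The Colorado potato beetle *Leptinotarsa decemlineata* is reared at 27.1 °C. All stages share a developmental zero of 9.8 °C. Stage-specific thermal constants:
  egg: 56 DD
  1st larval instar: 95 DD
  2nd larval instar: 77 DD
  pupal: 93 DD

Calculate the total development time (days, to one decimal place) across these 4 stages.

Daily accumulation at 27.1 °C = 27.1 − 9.8 = 17.3 DD/day.
Total K = 56 + 95 + 77 + 93 = 321 DD.
Total duration = 321 / 17.3 = 18.555 ≈ 18.6 days.

18.6 days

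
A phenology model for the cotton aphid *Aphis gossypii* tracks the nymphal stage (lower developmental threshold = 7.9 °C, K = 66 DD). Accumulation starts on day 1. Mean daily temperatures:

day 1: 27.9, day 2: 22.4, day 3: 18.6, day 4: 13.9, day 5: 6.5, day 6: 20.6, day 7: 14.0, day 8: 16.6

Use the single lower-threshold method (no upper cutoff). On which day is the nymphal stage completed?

day 7

Daily DD above 7.9 °C: 20.0, 14.5, 10.7, 6.0, 0.0, 12.7, 6.1, 8.7.
Cumulative: 20.0, 34.5, 45.2, 51.2, 51.2, 63.9, 70.0, 78.7.
The total first reaches 66 DD on day 7.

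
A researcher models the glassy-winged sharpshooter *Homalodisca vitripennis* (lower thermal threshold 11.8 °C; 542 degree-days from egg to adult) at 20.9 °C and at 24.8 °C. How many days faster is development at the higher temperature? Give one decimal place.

17.9 days

At 20.9 °C: 542 / (20.9 − 11.8) = 542 / 9.1 = 59.560 d.
At 24.8 °C: 542 / (24.8 − 11.8) = 542 / 13.0 = 41.692 d.
Difference = |59.560 − 41.692| = 17.868 ≈ 17.9 days.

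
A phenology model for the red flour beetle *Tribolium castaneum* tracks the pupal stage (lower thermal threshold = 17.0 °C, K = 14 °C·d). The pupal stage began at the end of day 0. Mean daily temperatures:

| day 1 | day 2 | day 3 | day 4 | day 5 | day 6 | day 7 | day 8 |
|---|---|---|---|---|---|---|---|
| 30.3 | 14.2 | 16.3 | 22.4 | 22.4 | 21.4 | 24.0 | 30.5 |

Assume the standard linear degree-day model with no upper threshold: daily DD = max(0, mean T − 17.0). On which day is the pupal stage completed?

day 4

Daily DD above 17.0 °C: 13.3, 0.0, 0.0, 5.4, 5.4, 4.4, 7.0, 13.5.
Cumulative: 13.3, 13.3, 13.3, 18.7, 24.1, 28.5, 35.5, 49.0.
The total first reaches 14 DD on day 4.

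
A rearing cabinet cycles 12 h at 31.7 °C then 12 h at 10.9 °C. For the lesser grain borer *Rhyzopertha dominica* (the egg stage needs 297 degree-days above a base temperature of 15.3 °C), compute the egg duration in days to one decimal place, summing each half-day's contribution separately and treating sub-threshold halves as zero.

Day half: max(0, 31.7 − 15.3) × 0.5 = 16.4 × 0.5 = 8.20 DD.
Night half: max(0, 10.9 − 15.3) × 0.5 = 0.0 × 0.5 = 0.00 DD.
Per 24 h: 8.20 DD/day.
Duration = 297 / 8.20 = 36.220 ≈ 36.2 days.

36.2 days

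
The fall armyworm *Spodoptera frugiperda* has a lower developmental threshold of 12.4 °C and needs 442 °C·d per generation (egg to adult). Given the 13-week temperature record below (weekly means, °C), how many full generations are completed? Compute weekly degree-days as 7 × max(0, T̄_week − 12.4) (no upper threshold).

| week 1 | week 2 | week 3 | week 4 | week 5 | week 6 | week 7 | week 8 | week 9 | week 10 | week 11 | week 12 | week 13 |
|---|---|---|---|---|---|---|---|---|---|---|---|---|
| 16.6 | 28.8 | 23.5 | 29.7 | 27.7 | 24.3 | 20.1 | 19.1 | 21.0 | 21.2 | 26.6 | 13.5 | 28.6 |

2 generations

Weekly DD (7 × max(0, T̄ − 12.4)): 29.4, 114.8, 77.7, 121.1, 107.1, 83.3, 53.9, 46.9, 60.2, 61.6, 99.4, 7.7, 113.4.
Season total = 976.5 DD.
Complete generations = ⌊976.5 / 442⌋ = 2.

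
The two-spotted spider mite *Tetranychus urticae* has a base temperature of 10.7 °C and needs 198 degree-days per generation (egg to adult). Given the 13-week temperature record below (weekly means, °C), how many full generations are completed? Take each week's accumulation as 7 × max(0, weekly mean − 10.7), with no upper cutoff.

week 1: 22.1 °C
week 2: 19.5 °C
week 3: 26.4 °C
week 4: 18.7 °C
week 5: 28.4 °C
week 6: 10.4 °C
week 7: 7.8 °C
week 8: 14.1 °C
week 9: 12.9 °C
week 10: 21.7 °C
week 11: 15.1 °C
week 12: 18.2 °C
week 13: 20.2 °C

3 generations

Weekly DD (7 × max(0, T̄ − 10.7)): 79.8, 61.6, 109.9, 56.0, 123.9, 0.0, 0.0, 23.8, 15.4, 77.0, 30.8, 52.5, 66.5.
Season total = 697.2 DD.
Complete generations = ⌊697.2 / 198⌋ = 3.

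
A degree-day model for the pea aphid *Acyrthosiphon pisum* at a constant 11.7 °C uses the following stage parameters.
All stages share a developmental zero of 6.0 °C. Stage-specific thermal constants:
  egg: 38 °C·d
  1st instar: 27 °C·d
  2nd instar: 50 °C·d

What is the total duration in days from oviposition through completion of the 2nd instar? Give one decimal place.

Daily accumulation at 11.7 °C = 11.7 − 6.0 = 5.7 DD/day.
Total K = 38 + 27 + 50 = 115 DD.
Total duration = 115 / 5.7 = 20.175 ≈ 20.2 days.

20.2 days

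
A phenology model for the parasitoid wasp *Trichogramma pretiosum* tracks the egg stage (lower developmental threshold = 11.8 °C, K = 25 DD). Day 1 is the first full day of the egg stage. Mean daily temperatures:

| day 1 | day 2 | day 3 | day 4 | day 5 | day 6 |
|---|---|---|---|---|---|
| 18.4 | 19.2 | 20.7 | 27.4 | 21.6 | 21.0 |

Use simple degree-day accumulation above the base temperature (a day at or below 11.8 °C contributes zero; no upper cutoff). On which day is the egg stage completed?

day 4

Daily DD above 11.8 °C: 6.6, 7.4, 8.9, 15.6, 9.8, 9.2.
Cumulative: 6.6, 14.0, 22.9, 38.5, 48.3, 57.5.
The total first reaches 25 DD on day 4.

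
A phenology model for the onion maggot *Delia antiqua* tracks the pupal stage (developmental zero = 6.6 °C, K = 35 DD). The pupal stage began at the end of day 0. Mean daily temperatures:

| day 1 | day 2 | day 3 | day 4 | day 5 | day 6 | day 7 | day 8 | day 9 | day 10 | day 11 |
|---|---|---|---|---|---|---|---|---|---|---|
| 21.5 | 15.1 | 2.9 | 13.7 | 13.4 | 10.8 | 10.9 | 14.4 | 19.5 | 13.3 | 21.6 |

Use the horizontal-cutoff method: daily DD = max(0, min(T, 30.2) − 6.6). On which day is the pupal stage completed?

Daily DD above 6.6 °C (capped at 23.6): 14.9, 8.5, 0.0, 7.1, 6.8, 4.2, 4.3, 7.8, 12.9, 6.7, 15.0.
Cumulative: 14.9, 23.4, 23.4, 30.5, 37.3, 41.5, 45.8, 53.6, 66.5, 73.2, 88.2.
The total first reaches 35 DD on day 5.

day 5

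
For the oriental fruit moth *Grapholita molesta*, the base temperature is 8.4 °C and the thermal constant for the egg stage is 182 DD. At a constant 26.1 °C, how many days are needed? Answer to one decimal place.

Daily accumulation = 26.1 − 8.4 = 17.7 DD/day.
Duration = 182 / 17.7 = 10.282 ≈ 10.3 days.

10.3 days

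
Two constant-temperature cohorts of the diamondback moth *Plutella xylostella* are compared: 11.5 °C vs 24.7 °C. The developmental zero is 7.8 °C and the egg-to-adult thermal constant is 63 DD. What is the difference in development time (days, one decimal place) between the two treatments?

At 11.5 °C: 63 / (11.5 − 7.8) = 63 / 3.7 = 17.027 d.
At 24.7 °C: 63 / (24.7 − 7.8) = 63 / 16.9 = 3.728 d.
Difference = |17.027 − 3.728| = 13.299 ≈ 13.3 days.

13.3 days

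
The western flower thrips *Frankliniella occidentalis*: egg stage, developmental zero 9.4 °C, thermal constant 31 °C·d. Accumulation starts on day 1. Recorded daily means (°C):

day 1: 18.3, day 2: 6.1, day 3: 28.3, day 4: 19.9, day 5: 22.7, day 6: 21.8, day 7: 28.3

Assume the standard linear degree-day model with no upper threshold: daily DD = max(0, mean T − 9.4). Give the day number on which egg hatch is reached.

Daily DD above 9.4 °C: 8.9, 0.0, 18.9, 10.5, 13.3, 12.4, 18.9.
Cumulative: 8.9, 8.9, 27.8, 38.3, 51.6, 64.0, 82.9.
The total first reaches 31 DD on day 4.

day 4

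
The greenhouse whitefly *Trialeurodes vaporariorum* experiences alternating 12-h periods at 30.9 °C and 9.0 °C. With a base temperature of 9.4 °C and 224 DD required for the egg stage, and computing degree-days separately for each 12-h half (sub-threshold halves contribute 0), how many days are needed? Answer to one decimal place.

20.8 days

Day half: max(0, 30.9 − 9.4) × 0.5 = 21.5 × 0.5 = 10.75 DD.
Night half: max(0, 9.0 − 9.4) × 0.5 = 0.0 × 0.5 = 0.00 DD.
Per 24 h: 10.75 DD/day.
Duration = 224 / 10.75 = 20.837 ≈ 20.8 days.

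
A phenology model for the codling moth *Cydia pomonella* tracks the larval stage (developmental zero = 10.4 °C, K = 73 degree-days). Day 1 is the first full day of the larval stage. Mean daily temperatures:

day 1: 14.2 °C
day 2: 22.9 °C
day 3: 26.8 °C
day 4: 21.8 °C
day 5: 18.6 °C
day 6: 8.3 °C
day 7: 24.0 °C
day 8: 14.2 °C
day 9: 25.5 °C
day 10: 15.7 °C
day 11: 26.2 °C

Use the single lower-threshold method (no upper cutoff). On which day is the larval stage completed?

day 9

Daily DD above 10.4 °C: 3.8, 12.5, 16.4, 11.4, 8.2, 0.0, 13.6, 3.8, 15.1, 5.3, 15.8.
Cumulative: 3.8, 16.3, 32.7, 44.1, 52.3, 52.3, 65.9, 69.7, 84.8, 90.1, 105.9.
The total first reaches 73 DD on day 9.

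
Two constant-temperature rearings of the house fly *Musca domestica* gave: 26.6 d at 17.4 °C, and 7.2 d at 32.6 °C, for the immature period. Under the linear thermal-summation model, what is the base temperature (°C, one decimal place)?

Linear rate model ⇒ the product D·(T − T_b) is constant across temperatures.
26.6·(17.4 − T_b) = 7.2·(32.6 − T_b)
T_b = (26.6·17.4 − 7.2·32.6) / (26.6 − 7.2) = 228.12 / 19.4 = 11.759 °C ≈ 11.8 °C.

11.8 °C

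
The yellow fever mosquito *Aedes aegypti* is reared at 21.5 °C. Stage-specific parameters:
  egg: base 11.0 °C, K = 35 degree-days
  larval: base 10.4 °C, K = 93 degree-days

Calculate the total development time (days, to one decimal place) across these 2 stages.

egg: 35 / (21.5 − 11.0) = 35 / 10.5 = 3.333 d.
larval: 93 / (21.5 − 10.4) = 93 / 11.1 = 8.378 d.
Sum = 11.712 ≈ 11.7 days.

11.7 days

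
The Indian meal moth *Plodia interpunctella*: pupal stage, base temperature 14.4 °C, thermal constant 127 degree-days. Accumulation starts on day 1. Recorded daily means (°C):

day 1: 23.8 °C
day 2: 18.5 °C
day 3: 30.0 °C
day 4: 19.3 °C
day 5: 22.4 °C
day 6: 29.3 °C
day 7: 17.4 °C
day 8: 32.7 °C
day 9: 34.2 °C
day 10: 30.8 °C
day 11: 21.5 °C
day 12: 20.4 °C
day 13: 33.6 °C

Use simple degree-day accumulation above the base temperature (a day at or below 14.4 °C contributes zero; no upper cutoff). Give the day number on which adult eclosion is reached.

Daily DD above 14.4 °C: 9.4, 4.1, 15.6, 4.9, 8.0, 14.9, 3.0, 18.3, 19.8, 16.4, 7.1, 6.0, 19.2.
Cumulative: 9.4, 13.5, 29.1, 34.0, 42.0, 56.9, 59.9, 78.2, 98.0, 114.4, 121.5, 127.5, 146.7.
The total first reaches 127 DD on day 12.

day 12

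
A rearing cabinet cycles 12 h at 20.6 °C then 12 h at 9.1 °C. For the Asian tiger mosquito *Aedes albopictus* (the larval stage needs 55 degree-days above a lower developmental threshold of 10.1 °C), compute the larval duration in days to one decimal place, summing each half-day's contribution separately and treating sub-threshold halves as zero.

10.5 days

Day half: max(0, 20.6 − 10.1) × 0.5 = 10.5 × 0.5 = 5.25 DD.
Night half: max(0, 9.1 − 10.1) × 0.5 = 0.0 × 0.5 = 0.00 DD.
Per 24 h: 5.25 DD/day.
Duration = 55 / 5.25 = 10.476 ≈ 10.5 days.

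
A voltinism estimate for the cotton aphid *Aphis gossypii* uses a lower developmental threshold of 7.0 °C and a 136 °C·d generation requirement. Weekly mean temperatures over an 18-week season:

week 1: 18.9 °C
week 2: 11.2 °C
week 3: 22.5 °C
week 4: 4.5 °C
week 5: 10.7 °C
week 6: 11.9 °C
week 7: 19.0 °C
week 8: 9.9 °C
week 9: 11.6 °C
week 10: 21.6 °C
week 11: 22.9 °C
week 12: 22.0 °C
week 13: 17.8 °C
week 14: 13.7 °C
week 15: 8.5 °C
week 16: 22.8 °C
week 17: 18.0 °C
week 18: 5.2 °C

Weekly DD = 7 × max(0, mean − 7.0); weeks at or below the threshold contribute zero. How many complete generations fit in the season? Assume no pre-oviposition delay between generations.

7 generations

Weekly DD (7 × max(0, T̄ − 7.0)): 83.3, 29.4, 108.5, 0.0, 25.9, 34.3, 84.0, 20.3, 32.2, 102.2, 111.3, 105.0, 75.6, 46.9, 10.5, 110.6, 77.0, 0.0.
Season total = 1057.0 DD.
Complete generations = ⌊1057.0 / 136⌋ = 7.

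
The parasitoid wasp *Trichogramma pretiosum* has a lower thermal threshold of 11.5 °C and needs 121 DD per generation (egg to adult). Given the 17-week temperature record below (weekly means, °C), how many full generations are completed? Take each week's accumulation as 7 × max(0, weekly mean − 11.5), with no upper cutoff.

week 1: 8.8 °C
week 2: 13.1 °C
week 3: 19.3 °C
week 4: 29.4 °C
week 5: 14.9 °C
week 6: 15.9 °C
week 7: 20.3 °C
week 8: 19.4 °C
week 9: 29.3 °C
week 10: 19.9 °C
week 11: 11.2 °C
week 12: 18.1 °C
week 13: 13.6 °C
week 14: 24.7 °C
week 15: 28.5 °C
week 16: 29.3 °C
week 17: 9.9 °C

Weekly DD (7 × max(0, T̄ − 11.5)): 0.0, 11.2, 54.6, 125.3, 23.8, 30.8, 61.6, 55.3, 124.6, 58.8, 0.0, 46.2, 14.7, 92.4, 119.0, 124.6, 0.0.
Season total = 942.9 DD.
Complete generations = ⌊942.9 / 121⌋ = 7.

7 generations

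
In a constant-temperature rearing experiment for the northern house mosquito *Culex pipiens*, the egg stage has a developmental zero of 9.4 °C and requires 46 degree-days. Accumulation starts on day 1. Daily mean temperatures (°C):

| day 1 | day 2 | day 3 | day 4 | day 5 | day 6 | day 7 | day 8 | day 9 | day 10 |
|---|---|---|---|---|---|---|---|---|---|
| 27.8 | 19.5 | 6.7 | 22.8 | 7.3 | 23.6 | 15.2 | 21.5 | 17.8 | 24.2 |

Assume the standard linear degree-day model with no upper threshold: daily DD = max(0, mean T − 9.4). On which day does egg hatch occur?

day 6

Daily DD above 9.4 °C: 18.4, 10.1, 0.0, 13.4, 0.0, 14.2, 5.8, 12.1, 8.4, 14.8.
Cumulative: 18.4, 28.5, 28.5, 41.9, 41.9, 56.1, 61.9, 74.0, 82.4, 97.2.
The total first reaches 46 DD on day 6.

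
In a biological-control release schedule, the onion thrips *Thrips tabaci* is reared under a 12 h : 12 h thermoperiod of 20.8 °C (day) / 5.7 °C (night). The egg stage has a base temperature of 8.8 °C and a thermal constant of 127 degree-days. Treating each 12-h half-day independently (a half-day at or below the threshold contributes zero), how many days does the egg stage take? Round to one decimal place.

Day half: max(0, 20.8 − 8.8) × 0.5 = 12.0 × 0.5 = 6.00 DD.
Night half: max(0, 5.7 − 8.8) × 0.5 = 0.0 × 0.5 = 0.00 DD.
Per 24 h: 6.00 DD/day.
Duration = 127 / 6.00 = 21.167 ≈ 21.2 days.

21.2 days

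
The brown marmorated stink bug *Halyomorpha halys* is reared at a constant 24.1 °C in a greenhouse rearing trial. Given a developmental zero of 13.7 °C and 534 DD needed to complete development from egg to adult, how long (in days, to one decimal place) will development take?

51.3 days

Daily accumulation = 24.1 − 13.7 = 10.4 DD/day.
Duration = 534 / 10.4 = 51.346 ≈ 51.3 days.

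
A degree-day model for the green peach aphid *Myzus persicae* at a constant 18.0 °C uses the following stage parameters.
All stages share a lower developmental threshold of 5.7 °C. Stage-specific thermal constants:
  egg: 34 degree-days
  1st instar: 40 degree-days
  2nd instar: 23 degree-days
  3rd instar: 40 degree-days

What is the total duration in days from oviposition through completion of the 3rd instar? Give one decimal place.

11.1 days

Daily accumulation at 18.0 °C = 18.0 − 5.7 = 12.3 DD/day.
Total K = 34 + 40 + 23 + 40 = 137 DD.
Total duration = 137 / 12.3 = 11.138 ≈ 11.1 days.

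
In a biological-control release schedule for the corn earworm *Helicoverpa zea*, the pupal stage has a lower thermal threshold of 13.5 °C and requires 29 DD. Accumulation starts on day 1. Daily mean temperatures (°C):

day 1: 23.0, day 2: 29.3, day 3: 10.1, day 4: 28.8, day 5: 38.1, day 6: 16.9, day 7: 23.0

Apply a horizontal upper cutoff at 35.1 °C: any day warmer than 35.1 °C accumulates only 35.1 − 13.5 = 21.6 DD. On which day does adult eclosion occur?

Daily DD above 13.5 °C (capped at 21.6): 9.5, 15.8, 0.0, 15.3, 21.6, 3.4, 9.5.
Cumulative: 9.5, 25.3, 25.3, 40.6, 62.2, 65.6, 75.1.
The total first reaches 29 DD on day 4.

day 4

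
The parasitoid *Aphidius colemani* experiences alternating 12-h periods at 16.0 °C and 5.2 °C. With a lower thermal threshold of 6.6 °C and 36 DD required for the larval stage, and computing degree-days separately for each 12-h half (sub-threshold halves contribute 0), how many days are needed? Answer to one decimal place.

Day half: max(0, 16.0 − 6.6) × 0.5 = 9.4 × 0.5 = 4.70 DD.
Night half: max(0, 5.2 − 6.6) × 0.5 = 0.0 × 0.5 = 0.00 DD.
Per 24 h: 4.70 DD/day.
Duration = 36 / 4.70 = 7.660 ≈ 7.7 days.

7.7 days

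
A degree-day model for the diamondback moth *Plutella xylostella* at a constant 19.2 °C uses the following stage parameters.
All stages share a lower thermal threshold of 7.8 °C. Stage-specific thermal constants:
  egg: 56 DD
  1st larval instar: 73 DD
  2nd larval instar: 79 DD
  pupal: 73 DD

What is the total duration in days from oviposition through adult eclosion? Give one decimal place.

24.6 days

Daily accumulation at 19.2 °C = 19.2 − 7.8 = 11.4 DD/day.
Total K = 56 + 73 + 79 + 73 = 281 DD.
Total duration = 281 / 11.4 = 24.649 ≈ 24.6 days.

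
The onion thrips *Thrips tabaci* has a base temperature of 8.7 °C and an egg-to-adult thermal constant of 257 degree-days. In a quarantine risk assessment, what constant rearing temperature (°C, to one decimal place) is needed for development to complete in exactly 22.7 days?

20.0 °C

Required daily accumulation = 257 / 22.7 = 11.322 DD/day.
T = T_base + 11.322 = 8.7 + 11.322 = 20.022 ≈ 20.0 °C.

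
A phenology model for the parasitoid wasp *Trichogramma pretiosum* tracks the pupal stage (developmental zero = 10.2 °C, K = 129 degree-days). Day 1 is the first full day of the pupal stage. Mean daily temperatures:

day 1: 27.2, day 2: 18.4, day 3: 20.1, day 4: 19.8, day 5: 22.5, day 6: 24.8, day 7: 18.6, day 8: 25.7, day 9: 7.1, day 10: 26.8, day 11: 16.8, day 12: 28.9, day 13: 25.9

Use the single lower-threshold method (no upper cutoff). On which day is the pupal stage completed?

Daily DD above 10.2 °C: 17.0, 8.2, 9.9, 9.6, 12.3, 14.6, 8.4, 15.5, 0.0, 16.6, 6.6, 18.7, 15.7.
Cumulative: 17.0, 25.2, 35.1, 44.7, 57.0, 71.6, 80.0, 95.5, 95.5, 112.1, 118.7, 137.4, 153.1.
The total first reaches 129 DD on day 12.

day 12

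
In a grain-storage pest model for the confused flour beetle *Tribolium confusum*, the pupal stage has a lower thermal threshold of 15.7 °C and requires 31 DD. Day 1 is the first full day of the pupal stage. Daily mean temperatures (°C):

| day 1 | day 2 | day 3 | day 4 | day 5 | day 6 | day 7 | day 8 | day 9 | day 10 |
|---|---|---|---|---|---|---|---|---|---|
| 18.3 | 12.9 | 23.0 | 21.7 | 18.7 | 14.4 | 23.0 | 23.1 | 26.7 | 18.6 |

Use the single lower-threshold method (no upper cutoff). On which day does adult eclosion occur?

day 8

Daily DD above 15.7 °C: 2.6, 0.0, 7.3, 6.0, 3.0, 0.0, 7.3, 7.4, 11.0, 2.9.
Cumulative: 2.6, 2.6, 9.9, 15.9, 18.9, 18.9, 26.2, 33.6, 44.6, 47.5.
The total first reaches 31 DD on day 8.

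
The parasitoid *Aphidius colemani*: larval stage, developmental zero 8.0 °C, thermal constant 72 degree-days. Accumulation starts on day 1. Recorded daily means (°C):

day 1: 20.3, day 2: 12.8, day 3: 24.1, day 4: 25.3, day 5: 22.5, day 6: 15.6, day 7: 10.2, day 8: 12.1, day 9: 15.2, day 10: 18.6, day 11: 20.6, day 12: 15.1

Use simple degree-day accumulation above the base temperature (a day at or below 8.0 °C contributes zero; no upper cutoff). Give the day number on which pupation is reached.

day 6

Daily DD above 8.0 °C: 12.3, 4.8, 16.1, 17.3, 14.5, 7.6, 2.2, 4.1, 7.2, 10.6, 12.6, 7.1.
Cumulative: 12.3, 17.1, 33.2, 50.5, 65.0, 72.6, 74.8, 78.9, 86.1, 96.7, 109.3, 116.4.
The total first reaches 72 DD on day 6.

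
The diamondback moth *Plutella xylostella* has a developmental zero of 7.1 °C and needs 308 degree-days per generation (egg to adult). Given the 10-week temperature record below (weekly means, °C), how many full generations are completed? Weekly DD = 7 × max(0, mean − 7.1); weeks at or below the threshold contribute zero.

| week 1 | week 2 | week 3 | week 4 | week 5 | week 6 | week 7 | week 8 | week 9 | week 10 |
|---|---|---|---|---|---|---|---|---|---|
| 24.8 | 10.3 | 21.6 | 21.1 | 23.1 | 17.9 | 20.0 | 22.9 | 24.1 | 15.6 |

Weekly DD (7 × max(0, T̄ − 7.1)): 123.9, 22.4, 101.5, 98.0, 112.0, 75.6, 90.3, 110.6, 119.0, 59.5.
Season total = 912.8 DD.
Complete generations = ⌊912.8 / 308⌋ = 2.

2 generations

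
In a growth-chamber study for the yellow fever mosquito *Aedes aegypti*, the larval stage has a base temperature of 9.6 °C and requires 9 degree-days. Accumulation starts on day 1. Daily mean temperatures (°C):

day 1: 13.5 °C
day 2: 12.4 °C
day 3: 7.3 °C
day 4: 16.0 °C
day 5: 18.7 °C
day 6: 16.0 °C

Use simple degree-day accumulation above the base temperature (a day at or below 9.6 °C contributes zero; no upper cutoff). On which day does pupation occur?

Daily DD above 9.6 °C: 3.9, 2.8, 0.0, 6.4, 9.1, 6.4.
Cumulative: 3.9, 6.7, 6.7, 13.1, 22.2, 28.6.
The total first reaches 9 DD on day 4.

day 4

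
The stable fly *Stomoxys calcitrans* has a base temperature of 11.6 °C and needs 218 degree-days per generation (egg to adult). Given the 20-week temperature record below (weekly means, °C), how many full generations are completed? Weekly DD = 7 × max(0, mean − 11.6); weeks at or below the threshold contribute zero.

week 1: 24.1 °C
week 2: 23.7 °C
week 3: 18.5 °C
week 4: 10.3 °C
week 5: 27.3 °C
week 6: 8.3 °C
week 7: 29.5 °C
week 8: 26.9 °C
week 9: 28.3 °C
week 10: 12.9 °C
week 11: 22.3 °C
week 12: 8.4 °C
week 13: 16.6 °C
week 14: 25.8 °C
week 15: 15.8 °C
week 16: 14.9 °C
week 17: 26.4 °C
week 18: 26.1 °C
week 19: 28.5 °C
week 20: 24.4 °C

6 generations

Weekly DD (7 × max(0, T̄ − 11.6)): 87.5, 84.7, 48.3, 0.0, 109.9, 0.0, 125.3, 107.1, 116.9, 9.1, 74.9, 0.0, 35.0, 99.4, 29.4, 23.1, 103.6, 101.5, 118.3, 89.6.
Season total = 1363.6 DD.
Complete generations = ⌊1363.6 / 218⌋ = 6.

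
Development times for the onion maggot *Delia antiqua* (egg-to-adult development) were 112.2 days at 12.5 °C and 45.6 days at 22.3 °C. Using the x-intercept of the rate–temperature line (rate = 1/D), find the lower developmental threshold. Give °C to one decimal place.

Under the model K = D·(T − T_b), so D₁·(T₁ − T_b) = D₂·(T₂ − T_b).
112.2·(12.5 − T_b) = 45.6·(22.3 − T_b)
T_b = (112.2·12.5 − 45.6·22.3) / (112.2 − 45.6) = 385.62 / 66.6 = 5.790 °C ≈ 5.8 °C.

5.8 °C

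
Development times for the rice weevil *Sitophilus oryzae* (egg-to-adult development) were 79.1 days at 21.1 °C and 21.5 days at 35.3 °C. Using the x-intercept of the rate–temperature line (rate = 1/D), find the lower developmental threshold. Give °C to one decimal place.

Equal thermal constants: D₁(T₁ − T_b) = D₂(T₂ − T_b).
79.1·(21.1 − T_b) = 21.5·(35.3 − T_b)
T_b = (79.1·21.1 − 21.5·35.3) / (79.1 − 21.5) = 910.06 / 57.6 = 15.800 °C ≈ 15.8 °C.

15.8 °C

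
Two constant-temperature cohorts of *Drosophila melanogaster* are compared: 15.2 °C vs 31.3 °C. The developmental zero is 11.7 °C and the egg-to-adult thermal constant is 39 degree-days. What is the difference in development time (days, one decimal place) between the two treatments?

9.2 days

At 15.2 °C: 39 / (15.2 − 11.7) = 39 / 3.5 = 11.143 d.
At 31.3 °C: 39 / (31.3 − 11.7) = 39 / 19.6 = 1.990 d.
Difference = |11.143 − 1.990| = 9.153 ≈ 9.2 days.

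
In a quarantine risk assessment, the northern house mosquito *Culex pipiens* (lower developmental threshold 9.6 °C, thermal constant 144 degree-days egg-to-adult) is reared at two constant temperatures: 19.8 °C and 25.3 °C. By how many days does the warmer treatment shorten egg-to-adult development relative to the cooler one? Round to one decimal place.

At 19.8 °C: 144 / (19.8 − 9.6) = 144 / 10.2 = 14.118 d.
At 25.3 °C: 144 / (25.3 − 9.6) = 144 / 15.7 = 9.172 d.
Difference = |14.118 − 9.172| = 4.946 ≈ 4.9 days.

4.9 days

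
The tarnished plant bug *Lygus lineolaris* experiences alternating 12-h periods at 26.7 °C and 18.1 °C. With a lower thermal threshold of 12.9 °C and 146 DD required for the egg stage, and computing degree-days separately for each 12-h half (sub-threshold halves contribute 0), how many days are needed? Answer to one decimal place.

Day half: max(0, 26.7 − 12.9) × 0.5 = 13.8 × 0.5 = 6.90 DD.
Night half: max(0, 18.1 − 12.9) × 0.5 = 5.2 × 0.5 = 2.60 DD.
Per 24 h: 9.50 DD/day.
Duration = 146 / 9.50 = 15.368 ≈ 15.4 days.

15.4 days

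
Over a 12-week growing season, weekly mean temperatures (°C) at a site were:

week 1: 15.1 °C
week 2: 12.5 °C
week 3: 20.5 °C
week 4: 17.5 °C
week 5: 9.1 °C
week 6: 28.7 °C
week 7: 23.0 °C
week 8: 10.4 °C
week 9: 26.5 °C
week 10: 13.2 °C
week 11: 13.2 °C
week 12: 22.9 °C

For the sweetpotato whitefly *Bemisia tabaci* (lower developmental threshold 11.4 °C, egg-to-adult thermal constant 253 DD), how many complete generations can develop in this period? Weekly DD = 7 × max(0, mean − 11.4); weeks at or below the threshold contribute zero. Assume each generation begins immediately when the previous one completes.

Weekly DD (7 × max(0, T̄ − 11.4)): 25.9, 7.7, 63.7, 42.7, 0.0, 121.1, 81.2, 0.0, 105.7, 12.6, 12.6, 80.5.
Season total = 553.7 DD.
Complete generations = ⌊553.7 / 253⌋ = 2.

2 generations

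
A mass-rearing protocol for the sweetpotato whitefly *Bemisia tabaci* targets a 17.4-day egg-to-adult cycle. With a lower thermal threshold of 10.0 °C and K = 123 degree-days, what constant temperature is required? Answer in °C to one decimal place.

Required daily accumulation = 123 / 17.4 = 7.069 DD/day.
T = T_base + 7.069 = 10.0 + 7.069 = 17.069 ≈ 17.1 °C.

17.1 °C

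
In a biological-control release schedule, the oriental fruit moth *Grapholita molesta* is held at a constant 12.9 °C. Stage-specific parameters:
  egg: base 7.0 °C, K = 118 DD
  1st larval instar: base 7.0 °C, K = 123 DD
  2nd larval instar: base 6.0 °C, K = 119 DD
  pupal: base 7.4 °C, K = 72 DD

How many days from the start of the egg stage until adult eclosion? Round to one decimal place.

71.2 days

egg: 118 / (12.9 − 7.0) = 118 / 5.9 = 20.000 d.
1st larval instar: 123 / (12.9 − 7.0) = 123 / 5.9 = 20.847 d.
2nd larval instar: 119 / (12.9 − 6.0) = 119 / 6.9 = 17.246 d.
pupal: 72 / (12.9 − 7.4) = 72 / 5.5 = 13.091 d.
Sum = 71.185 ≈ 71.2 days.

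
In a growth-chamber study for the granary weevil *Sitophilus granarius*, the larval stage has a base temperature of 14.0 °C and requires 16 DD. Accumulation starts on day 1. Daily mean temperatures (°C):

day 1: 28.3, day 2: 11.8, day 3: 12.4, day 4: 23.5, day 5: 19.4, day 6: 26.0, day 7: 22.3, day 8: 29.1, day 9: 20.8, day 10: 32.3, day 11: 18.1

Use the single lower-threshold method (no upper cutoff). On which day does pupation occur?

Daily DD above 14.0 °C: 14.3, 0.0, 0.0, 9.5, 5.4, 12.0, 8.3, 15.1, 6.8, 18.3, 4.1.
Cumulative: 14.3, 14.3, 14.3, 23.8, 29.2, 41.2, 49.5, 64.6, 71.4, 89.7, 93.8.
The total first reaches 16 DD on day 4.

day 4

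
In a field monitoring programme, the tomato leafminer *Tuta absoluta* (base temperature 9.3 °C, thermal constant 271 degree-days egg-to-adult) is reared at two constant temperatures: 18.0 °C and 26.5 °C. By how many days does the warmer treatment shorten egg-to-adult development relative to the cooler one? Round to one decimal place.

15.4 days

At 18.0 °C: 271 / (18.0 − 9.3) = 271 / 8.7 = 31.149 d.
At 26.5 °C: 271 / (26.5 − 9.3) = 271 / 17.2 = 15.756 d.
Difference = |31.149 − 15.756| = 15.394 ≈ 15.4 days.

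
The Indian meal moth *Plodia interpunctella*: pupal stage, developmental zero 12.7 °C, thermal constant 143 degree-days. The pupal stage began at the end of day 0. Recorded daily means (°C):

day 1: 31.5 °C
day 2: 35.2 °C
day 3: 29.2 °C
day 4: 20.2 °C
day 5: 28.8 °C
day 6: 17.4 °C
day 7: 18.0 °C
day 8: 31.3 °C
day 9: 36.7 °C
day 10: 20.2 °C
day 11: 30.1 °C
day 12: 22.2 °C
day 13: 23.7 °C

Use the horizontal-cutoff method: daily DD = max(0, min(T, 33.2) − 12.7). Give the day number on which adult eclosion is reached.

day 11

Daily DD above 12.7 °C (capped at 20.5): 18.8, 20.5, 16.5, 7.5, 16.1, 4.7, 5.3, 18.6, 20.5, 7.5, 17.4, 9.5, 11.0.
Cumulative: 18.8, 39.3, 55.8, 63.3, 79.4, 84.1, 89.4, 108.0, 128.5, 136.0, 153.4, 162.9, 173.9.
The total first reaches 143 DD on day 11.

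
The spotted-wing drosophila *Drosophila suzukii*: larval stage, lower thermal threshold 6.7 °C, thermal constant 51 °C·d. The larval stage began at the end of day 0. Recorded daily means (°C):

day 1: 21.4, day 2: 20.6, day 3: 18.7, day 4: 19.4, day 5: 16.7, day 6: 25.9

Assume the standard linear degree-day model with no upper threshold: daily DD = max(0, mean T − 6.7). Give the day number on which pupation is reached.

Daily DD above 6.7 °C: 14.7, 13.9, 12.0, 12.7, 10.0, 19.2.
Cumulative: 14.7, 28.6, 40.6, 53.3, 63.3, 82.5.
The total first reaches 51 DD on day 4.

day 4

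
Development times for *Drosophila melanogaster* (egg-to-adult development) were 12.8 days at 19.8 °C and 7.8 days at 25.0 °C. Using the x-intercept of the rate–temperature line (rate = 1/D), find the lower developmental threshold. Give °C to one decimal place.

Equal thermal constants: D₁(T₁ − T_b) = D₂(T₂ − T_b).
12.8·(19.8 − T_b) = 7.8·(25.0 − T_b)
T_b = (12.8·19.8 − 7.8·25.0) / (12.8 − 7.8) = 58.44 / 5.0 = 11.688 °C ≈ 11.7 °C.

11.7 °C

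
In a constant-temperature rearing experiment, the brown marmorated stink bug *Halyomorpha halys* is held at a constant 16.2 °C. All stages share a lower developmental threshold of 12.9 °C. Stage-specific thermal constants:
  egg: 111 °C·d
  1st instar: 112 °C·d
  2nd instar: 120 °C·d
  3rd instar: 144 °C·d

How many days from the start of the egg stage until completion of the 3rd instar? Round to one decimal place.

147.6 days

Daily accumulation at 16.2 °C = 16.2 − 12.9 = 3.3 DD/day.
Total K = 111 + 112 + 120 + 144 = 487 DD.
Total duration = 487 / 3.3 = 147.576 ≈ 147.6 days.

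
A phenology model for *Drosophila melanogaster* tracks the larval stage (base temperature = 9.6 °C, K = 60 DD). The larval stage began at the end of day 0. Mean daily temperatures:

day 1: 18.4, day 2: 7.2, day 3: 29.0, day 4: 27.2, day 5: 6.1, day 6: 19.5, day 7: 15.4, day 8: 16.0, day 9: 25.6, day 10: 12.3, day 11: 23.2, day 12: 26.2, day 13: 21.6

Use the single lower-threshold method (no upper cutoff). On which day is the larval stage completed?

Daily DD above 9.6 °C: 8.8, 0.0, 19.4, 17.6, 0.0, 9.9, 5.8, 6.4, 16.0, 2.7, 13.6, 16.6, 12.0.
Cumulative: 8.8, 8.8, 28.2, 45.8, 45.8, 55.7, 61.5, 67.9, 83.9, 86.6, 100.2, 116.8, 128.8.
The total first reaches 60 DD on day 7.

day 7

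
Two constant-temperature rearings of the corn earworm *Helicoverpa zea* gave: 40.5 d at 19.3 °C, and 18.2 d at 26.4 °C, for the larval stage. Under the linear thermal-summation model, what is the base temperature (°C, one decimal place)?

13.5 °C

Linear rate model ⇒ the product D·(T − T_b) is constant across temperatures.
40.5·(19.3 − T_b) = 18.2·(26.4 − T_b)
T_b = (40.5·19.3 − 18.2·26.4) / (40.5 − 18.2) = 301.17 / 22.3 = 13.505 °C ≈ 13.5 °C.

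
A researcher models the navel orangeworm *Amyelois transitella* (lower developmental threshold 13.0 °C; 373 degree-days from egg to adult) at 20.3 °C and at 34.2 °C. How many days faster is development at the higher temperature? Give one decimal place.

At 20.3 °C: 373 / (20.3 − 13.0) = 373 / 7.3 = 51.096 d.
At 34.2 °C: 373 / (34.2 − 13.0) = 373 / 21.2 = 17.594 d.
Difference = |51.096 − 17.594| = 33.502 ≈ 33.5 days.

33.5 days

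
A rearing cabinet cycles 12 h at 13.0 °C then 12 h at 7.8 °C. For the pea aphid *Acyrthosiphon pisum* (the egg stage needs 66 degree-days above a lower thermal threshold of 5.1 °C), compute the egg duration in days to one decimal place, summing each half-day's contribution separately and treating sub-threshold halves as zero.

Day half: max(0, 13.0 − 5.1) × 0.5 = 7.9 × 0.5 = 3.95 DD.
Night half: max(0, 7.8 − 5.1) × 0.5 = 2.7 × 0.5 = 1.35 DD.
Per 24 h: 5.30 DD/day.
Duration = 66 / 5.30 = 12.453 ≈ 12.5 days.

12.5 days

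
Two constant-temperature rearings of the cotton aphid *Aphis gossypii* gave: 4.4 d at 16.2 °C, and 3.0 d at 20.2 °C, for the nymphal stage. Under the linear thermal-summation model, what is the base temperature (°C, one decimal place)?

Under the model K = D·(T − T_b), so D₁·(T₁ − T_b) = D₂·(T₂ − T_b).
4.4·(16.2 − T_b) = 3.0·(20.2 − T_b)
T_b = (4.4·16.2 − 3.0·20.2) / (4.4 − 3.0) = 10.68 / 1.4 = 7.629 °C ≈ 7.6 °C.

7.6 °C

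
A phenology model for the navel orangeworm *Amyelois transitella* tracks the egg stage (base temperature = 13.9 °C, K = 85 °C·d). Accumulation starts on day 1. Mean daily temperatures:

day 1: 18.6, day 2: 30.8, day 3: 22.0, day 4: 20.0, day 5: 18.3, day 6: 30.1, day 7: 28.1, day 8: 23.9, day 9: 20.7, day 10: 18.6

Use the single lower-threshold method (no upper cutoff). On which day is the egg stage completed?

Daily DD above 13.9 °C: 4.7, 16.9, 8.1, 6.1, 4.4, 16.2, 14.2, 10.0, 6.8, 4.7.
Cumulative: 4.7, 21.6, 29.7, 35.8, 40.2, 56.4, 70.6, 80.6, 87.4, 92.1.
The total first reaches 85 DD on day 9.

day 9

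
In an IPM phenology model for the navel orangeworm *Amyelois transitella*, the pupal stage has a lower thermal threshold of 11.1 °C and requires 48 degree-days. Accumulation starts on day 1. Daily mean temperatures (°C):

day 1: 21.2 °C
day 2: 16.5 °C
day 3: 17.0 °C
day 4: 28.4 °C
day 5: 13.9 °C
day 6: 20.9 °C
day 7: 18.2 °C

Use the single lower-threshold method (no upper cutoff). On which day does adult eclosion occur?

day 6

Daily DD above 11.1 °C: 10.1, 5.4, 5.9, 17.3, 2.8, 9.8, 7.1.
Cumulative: 10.1, 15.5, 21.4, 38.7, 41.5, 51.3, 58.4.
The total first reaches 48 DD on day 6.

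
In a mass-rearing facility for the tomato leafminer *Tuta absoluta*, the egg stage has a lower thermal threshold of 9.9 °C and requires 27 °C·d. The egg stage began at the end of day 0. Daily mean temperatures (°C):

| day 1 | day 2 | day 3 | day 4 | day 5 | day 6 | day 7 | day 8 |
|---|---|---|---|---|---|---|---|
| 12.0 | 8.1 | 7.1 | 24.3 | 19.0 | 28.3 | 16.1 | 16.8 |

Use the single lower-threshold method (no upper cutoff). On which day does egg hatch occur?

Daily DD above 9.9 °C: 2.1, 0.0, 0.0, 14.4, 9.1, 18.4, 6.2, 6.9.
Cumulative: 2.1, 2.1, 2.1, 16.5, 25.6, 44.0, 50.2, 57.1.
The total first reaches 27 DD on day 6.

day 6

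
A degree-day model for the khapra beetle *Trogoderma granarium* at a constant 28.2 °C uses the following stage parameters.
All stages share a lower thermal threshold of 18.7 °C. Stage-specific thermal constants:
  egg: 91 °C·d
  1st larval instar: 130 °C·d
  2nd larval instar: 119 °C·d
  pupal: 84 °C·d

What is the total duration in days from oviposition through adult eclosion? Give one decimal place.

Daily accumulation at 28.2 °C = 28.2 − 18.7 = 9.5 DD/day.
Total K = 91 + 130 + 119 + 84 = 424 DD.
Total duration = 424 / 9.5 = 44.632 ≈ 44.6 days.

44.6 days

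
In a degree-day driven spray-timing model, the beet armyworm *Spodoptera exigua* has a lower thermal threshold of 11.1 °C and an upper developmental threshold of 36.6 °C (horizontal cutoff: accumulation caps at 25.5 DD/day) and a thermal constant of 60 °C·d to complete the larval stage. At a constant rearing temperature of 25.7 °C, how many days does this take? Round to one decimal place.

Daily accumulation = 25.7 − 11.1 = 14.6 DD/day.
Duration = 60 / 14.6 = 4.110 ≈ 4.1 days.

4.1 days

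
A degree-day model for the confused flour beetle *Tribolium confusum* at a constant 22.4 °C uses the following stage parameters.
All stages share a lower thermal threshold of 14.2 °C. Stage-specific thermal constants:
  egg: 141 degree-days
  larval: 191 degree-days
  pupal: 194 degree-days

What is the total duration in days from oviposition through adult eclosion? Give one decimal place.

64.1 days

Daily accumulation at 22.4 °C = 22.4 − 14.2 = 8.2 DD/day.
Total K = 141 + 191 + 194 = 526 DD.
Total duration = 526 / 8.2 = 64.146 ≈ 64.1 days.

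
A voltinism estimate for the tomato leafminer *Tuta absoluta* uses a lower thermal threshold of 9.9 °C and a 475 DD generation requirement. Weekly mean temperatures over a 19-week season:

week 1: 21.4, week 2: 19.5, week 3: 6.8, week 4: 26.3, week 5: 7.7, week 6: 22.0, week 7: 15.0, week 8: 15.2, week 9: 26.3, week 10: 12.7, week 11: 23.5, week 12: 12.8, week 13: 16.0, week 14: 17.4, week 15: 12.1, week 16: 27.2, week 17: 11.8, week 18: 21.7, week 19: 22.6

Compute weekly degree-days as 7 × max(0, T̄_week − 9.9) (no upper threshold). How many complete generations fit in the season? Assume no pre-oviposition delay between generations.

Weekly DD (7 × max(0, T̄ − 9.9)): 80.5, 67.2, 0.0, 114.8, 0.0, 84.7, 35.7, 37.1, 114.8, 19.6, 95.2, 20.3, 42.7, 52.5, 15.4, 121.1, 13.3, 82.6, 88.9.
Season total = 1086.4 DD.
Complete generations = ⌊1086.4 / 475⌋ = 2.

2 generations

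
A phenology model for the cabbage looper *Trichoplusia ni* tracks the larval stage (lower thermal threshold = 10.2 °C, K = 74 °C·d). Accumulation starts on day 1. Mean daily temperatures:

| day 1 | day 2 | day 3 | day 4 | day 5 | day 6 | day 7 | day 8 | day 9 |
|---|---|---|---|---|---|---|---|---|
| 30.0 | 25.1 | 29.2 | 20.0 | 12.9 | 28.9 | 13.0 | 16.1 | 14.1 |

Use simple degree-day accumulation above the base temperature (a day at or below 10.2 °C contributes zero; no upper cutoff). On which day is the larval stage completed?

day 6

Daily DD above 10.2 °C: 19.8, 14.9, 19.0, 9.8, 2.7, 18.7, 2.8, 5.9, 3.9.
Cumulative: 19.8, 34.7, 53.7, 63.5, 66.2, 84.9, 87.7, 93.6, 97.5.
The total first reaches 74 DD on day 6.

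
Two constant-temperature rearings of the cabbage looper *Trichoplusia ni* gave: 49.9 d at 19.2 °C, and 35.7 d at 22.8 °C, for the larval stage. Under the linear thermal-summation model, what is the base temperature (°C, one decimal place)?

10.1 °C

Under the model K = D·(T − T_b), so D₁·(T₁ − T_b) = D₂·(T₂ − T_b).
49.9·(19.2 − T_b) = 35.7·(22.8 − T_b)
T_b = (49.9·19.2 − 35.7·22.8) / (49.9 − 35.7) = 144.12 / 14.2 = 10.149 °C ≈ 10.1 °C.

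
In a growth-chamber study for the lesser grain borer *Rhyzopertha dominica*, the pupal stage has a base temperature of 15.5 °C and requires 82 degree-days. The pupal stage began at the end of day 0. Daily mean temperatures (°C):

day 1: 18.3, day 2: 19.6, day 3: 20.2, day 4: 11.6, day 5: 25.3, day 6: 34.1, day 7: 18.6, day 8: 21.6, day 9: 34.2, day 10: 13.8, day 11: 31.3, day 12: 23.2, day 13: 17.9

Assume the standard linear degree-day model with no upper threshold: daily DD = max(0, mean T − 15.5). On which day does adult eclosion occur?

day 11

Daily DD above 15.5 °C: 2.8, 4.1, 4.7, 0.0, 9.8, 18.6, 3.1, 6.1, 18.7, 0.0, 15.8, 7.7, 2.4.
Cumulative: 2.8, 6.9, 11.6, 11.6, 21.4, 40.0, 43.1, 49.2, 67.9, 67.9, 83.7, 91.4, 93.8.
The total first reaches 82 DD on day 11.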